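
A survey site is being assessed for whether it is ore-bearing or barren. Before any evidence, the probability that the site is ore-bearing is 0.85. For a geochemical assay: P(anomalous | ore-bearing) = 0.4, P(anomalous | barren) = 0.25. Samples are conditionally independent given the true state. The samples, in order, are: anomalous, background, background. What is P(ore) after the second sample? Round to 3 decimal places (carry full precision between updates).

Each posterior becomes the prior for the next update.
After 'anomalous': P(ore) = 0.4·0.8500 / (0.4·0.8500 + 0.25·0.1500) ≈ 0.9007
After 'background': P(ore) = 0.6·0.9007 / (0.6·0.9007 + 0.75·0.0993) ≈ 0.8788

0.879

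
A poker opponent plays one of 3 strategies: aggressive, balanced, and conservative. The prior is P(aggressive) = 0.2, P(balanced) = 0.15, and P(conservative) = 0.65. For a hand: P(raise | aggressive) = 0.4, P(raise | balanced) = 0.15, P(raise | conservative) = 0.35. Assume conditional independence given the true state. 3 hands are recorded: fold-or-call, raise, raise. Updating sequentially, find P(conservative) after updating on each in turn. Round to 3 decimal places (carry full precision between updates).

After 'fold-or-call': normaliser = 0.6·0.2000 + 0.85·0.1500 + 0.65·0.6500; P(aggressive) ≈ 0.1791, P(balanced) ≈ 0.1903, P(conservative) ≈ 0.6306
After 'raise': normaliser = 0.4·0.1791 + 0.15·0.1903 + 0.35·0.6306; P(aggressive) ≈ 0.2233, P(balanced) ≈ 0.0890, P(conservative) ≈ 0.6878
After 'raise': normaliser = 0.4·0.2233 + 0.15·0.0890 + 0.35·0.6878; P(aggressive) ≈ 0.2601, P(balanced) ≈ 0.0389, P(conservative) ≈ 0.7011

0.701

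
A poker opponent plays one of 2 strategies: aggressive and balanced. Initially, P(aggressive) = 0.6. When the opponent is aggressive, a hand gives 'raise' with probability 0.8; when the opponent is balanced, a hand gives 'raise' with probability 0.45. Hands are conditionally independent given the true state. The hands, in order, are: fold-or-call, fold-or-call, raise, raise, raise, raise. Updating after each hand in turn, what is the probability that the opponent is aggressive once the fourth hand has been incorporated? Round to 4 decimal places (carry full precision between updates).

After 'fold-or-call': P(aggressive) = 0.2·0.6000 / (0.2·0.6000 + 0.55·0.4000) ≈ 0.3529
After 'fold-or-call': P(aggressive) = 0.2·0.3529 / (0.2·0.3529 + 0.55·0.6471) ≈ 0.1655
After 'raise': P(aggressive) = 0.8·0.1655 / (0.8·0.1655 + 0.45·0.8345) ≈ 0.2607
After 'raise': P(aggressive) = 0.8·0.2607 / (0.8·0.2607 + 0.45·0.7393) ≈ 0.3853

0.3853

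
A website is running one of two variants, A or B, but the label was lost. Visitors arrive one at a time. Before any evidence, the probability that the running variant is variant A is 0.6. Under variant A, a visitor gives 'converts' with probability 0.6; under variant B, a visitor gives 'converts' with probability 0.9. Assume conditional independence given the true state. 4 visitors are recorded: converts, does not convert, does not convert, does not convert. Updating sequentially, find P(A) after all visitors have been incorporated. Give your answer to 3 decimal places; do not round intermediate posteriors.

0.985

After 'converts': P(A) = 0.6·0.6000 / (0.6·0.6000 + 0.9·0.4000) ≈ 0.5000
After 'does not convert': P(A) = 0.4·0.5000 / (0.4·0.5000 + 0.1·0.5000) ≈ 0.8000
After 'does not convert': P(A) = 0.4·0.8000 / (0.4·0.8000 + 0.1·0.2000) ≈ 0.9412
After 'does not convert': P(A) = 0.4·0.9412 / (0.4·0.9412 + 0.1·0.0588) ≈ 0.9846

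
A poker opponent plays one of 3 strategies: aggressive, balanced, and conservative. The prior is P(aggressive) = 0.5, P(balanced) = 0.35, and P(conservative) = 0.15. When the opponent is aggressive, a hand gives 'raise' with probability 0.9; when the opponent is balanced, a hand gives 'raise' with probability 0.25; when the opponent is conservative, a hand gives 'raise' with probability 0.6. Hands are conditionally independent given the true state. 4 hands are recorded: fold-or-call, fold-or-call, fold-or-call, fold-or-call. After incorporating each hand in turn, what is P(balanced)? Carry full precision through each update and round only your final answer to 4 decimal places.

Apply Bayes' rule sequentially, carrying P(balanced) forward.
After 'fold-or-call': normaliser = 0.1·0.5000 + 0.75·0.3500 + 0.4·0.1500; P(aggressive) ≈ 0.1342, P(balanced) ≈ 0.7047, P(conservative) ≈ 0.1611
After 'fold-or-call': normaliser = 0.1·0.1342 + 0.75·0.7047 + 0.4·0.1611; P(aggressive) ≈ 0.0221, P(balanced) ≈ 0.8716, P(conservative) ≈ 0.1063
After 'fold-or-call': normaliser = 0.1·0.0221 + 0.75·0.8716 + 0.4·0.1063; P(aggressive) ≈ 0.0032, P(balanced) ≈ 0.9360, P(conservative) ≈ 0.0609
After 'fold-or-call': normaliser = 0.1·0.0032 + 0.75·0.9360 + 0.4·0.0609; P(aggressive) ≈ 0.0004, P(balanced) ≈ 0.9661, P(conservative) ≈ 0.0335

0.9661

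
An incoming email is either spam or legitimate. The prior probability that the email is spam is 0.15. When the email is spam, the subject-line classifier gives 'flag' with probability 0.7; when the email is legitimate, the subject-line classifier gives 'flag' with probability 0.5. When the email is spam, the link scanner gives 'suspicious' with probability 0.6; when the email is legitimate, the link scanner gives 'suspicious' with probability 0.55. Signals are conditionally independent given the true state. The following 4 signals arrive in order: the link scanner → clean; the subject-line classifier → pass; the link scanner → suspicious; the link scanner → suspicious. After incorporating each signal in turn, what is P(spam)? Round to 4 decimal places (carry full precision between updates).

0.1007

After the link scanner='clean': P(spam) = 0.4·0.1500 / (0.4·0.1500 + 0.45·0.8500) ≈ 0.1356
After the subject-line classifier='pass': P(spam) = 0.3·0.1356 / (0.3·0.1356 + 0.5·0.8644) ≈ 0.0860
After the link scanner='suspicious': P(spam) = 0.6·0.0860 / (0.6·0.0860 + 0.55·0.9140) ≈ 0.0931
After the link scanner='suspicious': P(spam) = 0.6·0.0931 / (0.6·0.0931 + 0.55·0.9069) ≈ 0.1007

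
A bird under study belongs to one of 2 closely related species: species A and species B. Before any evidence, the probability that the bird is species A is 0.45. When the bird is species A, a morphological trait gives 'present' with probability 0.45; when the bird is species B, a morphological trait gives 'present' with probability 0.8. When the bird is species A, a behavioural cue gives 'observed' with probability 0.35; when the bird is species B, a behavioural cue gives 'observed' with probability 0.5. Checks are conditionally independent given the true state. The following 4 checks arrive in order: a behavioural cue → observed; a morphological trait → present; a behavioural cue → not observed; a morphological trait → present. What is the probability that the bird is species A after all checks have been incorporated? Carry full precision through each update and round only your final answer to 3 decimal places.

0.191

After a behavioural cue='observed': P(species A) = 0.35·0.4500 / (0.35·0.4500 + 0.5·0.5500) ≈ 0.3642
After a morphological trait='present': P(species A) = 0.45·0.3642 / (0.45·0.3642 + 0.8·0.6358) ≈ 0.2437
After a behavioural cue='not observed': P(species A) = 0.65·0.2437 / (0.65·0.2437 + 0.5·0.7563) ≈ 0.2952
After a morphological trait='present': P(species A) = 0.45·0.2952 / (0.45·0.2952 + 0.8·0.7048) ≈ 0.1907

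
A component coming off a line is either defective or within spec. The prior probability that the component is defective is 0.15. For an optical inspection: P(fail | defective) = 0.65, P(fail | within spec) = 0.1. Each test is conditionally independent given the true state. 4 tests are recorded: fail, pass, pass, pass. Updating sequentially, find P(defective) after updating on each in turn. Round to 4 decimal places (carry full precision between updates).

After 'fail': P(defective) = 0.65·0.1500 / (0.65·0.1500 + 0.1·0.8500) ≈ 0.5342
After 'pass': P(defective) = 0.35·0.5342 / (0.35·0.5342 + 0.9·0.4658) ≈ 0.3085
After 'pass': P(defective) = 0.35·0.3085 / (0.35·0.3085 + 0.9·0.6915) ≈ 0.1478
After 'pass': P(defective) = 0.35·0.1478 / (0.35·0.1478 + 0.9·0.8522) ≈ 0.0632

0.0632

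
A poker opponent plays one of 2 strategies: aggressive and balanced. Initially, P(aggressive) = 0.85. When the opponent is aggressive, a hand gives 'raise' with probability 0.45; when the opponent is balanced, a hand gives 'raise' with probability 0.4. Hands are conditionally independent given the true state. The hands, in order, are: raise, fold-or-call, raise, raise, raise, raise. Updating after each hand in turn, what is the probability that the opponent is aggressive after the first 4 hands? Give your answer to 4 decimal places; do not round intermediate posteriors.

After 'raise': P(aggressive) = 0.45·0.8500 / (0.45·0.8500 + 0.4·0.1500) ≈ 0.8644
After 'fold-or-call': P(aggressive) = 0.55·0.8644 / (0.55·0.8644 + 0.6·0.1356) ≈ 0.8539
After 'raise': P(aggressive) = 0.45·0.8539 / (0.45·0.8539 + 0.4·0.1461) ≈ 0.8680
After 'raise': P(aggressive) = 0.45·0.8680 / (0.45·0.8680 + 0.4·0.1320) ≈ 0.8809

0.8809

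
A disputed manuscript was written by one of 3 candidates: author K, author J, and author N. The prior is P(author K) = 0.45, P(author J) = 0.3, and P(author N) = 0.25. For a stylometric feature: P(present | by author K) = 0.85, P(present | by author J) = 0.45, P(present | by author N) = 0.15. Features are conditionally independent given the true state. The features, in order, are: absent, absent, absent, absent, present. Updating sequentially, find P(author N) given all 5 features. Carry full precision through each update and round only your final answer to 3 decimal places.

After 'absent': normaliser = 0.15·0.4500 + 0.55·0.3000 + 0.85·0.2500; P(author K) ≈ 0.1517, P(author J) ≈ 0.3708, P(author N) ≈ 0.4775
After 'absent': normaliser = 0.15·0.1517 + 0.55·0.3708 + 0.85·0.4775; P(author K) ≈ 0.0360, P(author J) ≈ 0.3224, P(author N) ≈ 0.6417
After 'absent': normaliser = 0.15·0.0360 + 0.55·0.3224 + 0.85·0.6417; P(author K) ≈ 0.0074, P(author J) ≈ 0.2435, P(author N) ≈ 0.7491
After 'absent': normaliser = 0.15·0.0074 + 0.55·0.2435 + 0.85·0.7491; P(author K) ≈ 0.0014, P(author J) ≈ 0.1735, P(author N) ≈ 0.8250
After 'present': normaliser = 0.85·0.0014 + 0.45·0.1735 + 0.15·0.8250; P(author K) ≈ 0.0060, P(author J) ≈ 0.3846, P(author N) ≈ 0.6094

0.609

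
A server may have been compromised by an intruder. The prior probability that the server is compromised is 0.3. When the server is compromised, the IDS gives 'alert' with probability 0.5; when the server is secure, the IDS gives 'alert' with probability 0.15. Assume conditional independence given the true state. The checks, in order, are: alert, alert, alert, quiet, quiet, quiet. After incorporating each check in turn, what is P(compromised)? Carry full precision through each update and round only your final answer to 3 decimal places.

After 'alert': P(compromised) = 0.5·0.3000 / (0.5·0.3000 + 0.15·0.7000) ≈ 0.5882
After 'alert': P(compromised) = 0.5·0.5882 / (0.5·0.5882 + 0.15·0.4118) ≈ 0.8264
After 'alert': P(compromised) = 0.5·0.8264 / (0.5·0.8264 + 0.15·0.1736) ≈ 0.9407
After 'quiet': P(compromised) = 0.5·0.9407 / (0.5·0.9407 + 0.85·0.0593) ≈ 0.9033
After 'quiet': P(compromised) = 0.5·0.9033 / (0.5·0.9033 + 0.85·0.0967) ≈ 0.8460
After 'quiet': P(compromised) = 0.5·0.8460 / (0.5·0.8460 + 0.85·0.1540) ≈ 0.7636

0.764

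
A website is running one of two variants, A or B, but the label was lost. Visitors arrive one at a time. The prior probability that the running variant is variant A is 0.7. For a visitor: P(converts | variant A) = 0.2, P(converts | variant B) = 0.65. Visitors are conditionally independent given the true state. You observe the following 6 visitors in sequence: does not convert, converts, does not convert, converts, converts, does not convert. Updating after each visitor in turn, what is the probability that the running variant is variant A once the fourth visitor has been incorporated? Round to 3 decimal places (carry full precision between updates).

After 'does not convert': P(A) = 0.8·0.7000 / (0.8·0.7000 + 0.35·0.3000) ≈ 0.8421
After 'converts': P(A) = 0.2·0.8421 / (0.2·0.8421 + 0.65·0.1579) ≈ 0.6214
After 'does not convert': P(A) = 0.8·0.6214 / (0.8·0.6214 + 0.35·0.3786) ≈ 0.7895
After 'converts': P(A) = 0.2·0.7895 / (0.2·0.7895 + 0.65·0.2105) ≈ 0.5358

0.536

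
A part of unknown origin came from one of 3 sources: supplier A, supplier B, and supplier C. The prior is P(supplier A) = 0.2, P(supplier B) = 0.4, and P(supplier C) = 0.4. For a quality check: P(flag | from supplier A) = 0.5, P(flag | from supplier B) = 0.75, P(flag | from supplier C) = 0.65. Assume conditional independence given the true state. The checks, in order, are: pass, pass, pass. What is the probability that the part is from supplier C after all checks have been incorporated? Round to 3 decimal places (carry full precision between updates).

After 'pass': normaliser = 0.5·0.2000 + 0.25·0.4000 + 0.35·0.4000; P(supplier A) ≈ 0.2941, P(supplier B) ≈ 0.2941, P(supplier C) ≈ 0.4118
After 'pass': normaliser = 0.5·0.2941 + 0.25·0.2941 + 0.35·0.4118; P(supplier A) ≈ 0.4032, P(supplier B) ≈ 0.2016, P(supplier C) ≈ 0.3952
After 'pass': normaliser = 0.5·0.4032 + 0.25·0.2016 + 0.35·0.3952; P(supplier A) ≈ 0.5165, P(supplier B) ≈ 0.1291, P(supplier C) ≈ 0.3543

0.354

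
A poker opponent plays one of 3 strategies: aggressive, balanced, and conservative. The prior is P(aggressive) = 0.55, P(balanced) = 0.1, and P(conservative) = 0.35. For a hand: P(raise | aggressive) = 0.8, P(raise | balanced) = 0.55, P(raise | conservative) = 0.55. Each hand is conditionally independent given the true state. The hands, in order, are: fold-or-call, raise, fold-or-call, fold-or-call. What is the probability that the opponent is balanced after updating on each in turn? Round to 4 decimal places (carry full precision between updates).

After 'fold-or-call': normaliser = 0.2·0.5500 + 0.45·0.1000 + 0.45·0.3500; P(aggressive) ≈ 0.3520, P(balanced) ≈ 0.1440, P(conservative) ≈ 0.5040
After 'raise': normaliser = 0.8·0.3520 + 0.55·0.1440 + 0.55·0.5040; P(aggressive) ≈ 0.4414, P(balanced) ≈ 0.1241, P(conservative) ≈ 0.4345
After 'fold-or-call': normaliser = 0.2·0.4414 + 0.45·0.1241 + 0.45·0.4345; P(aggressive) ≈ 0.2599, P(balanced) ≈ 0.1645, P(conservative) ≈ 0.5756
After 'fold-or-call': normaliser = 0.2·0.2599 + 0.45·0.1645 + 0.45·0.5756; P(aggressive) ≈ 0.1350, P(balanced) ≈ 0.1922, P(conservative) ≈ 0.6728

0.1922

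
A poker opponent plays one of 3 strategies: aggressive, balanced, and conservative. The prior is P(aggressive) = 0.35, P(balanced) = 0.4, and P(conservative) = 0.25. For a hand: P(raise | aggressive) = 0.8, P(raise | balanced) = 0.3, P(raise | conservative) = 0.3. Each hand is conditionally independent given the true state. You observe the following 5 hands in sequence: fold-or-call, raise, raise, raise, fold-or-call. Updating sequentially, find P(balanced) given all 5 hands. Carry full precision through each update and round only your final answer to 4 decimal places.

0.3356

After 'fold-or-call': normaliser = 0.2·0.3500 + 0.7·0.4000 + 0.7·0.2500; P(aggressive) ≈ 0.1333, P(balanced) ≈ 0.5333, P(conservative) ≈ 0.3333
After 'raise': normaliser = 0.8·0.1333 + 0.3·0.5333 + 0.3·0.3333; P(aggressive) ≈ 0.2909, P(balanced) ≈ 0.4364, P(conservative) ≈ 0.2727
After 'raise': normaliser = 0.8·0.2909 + 0.3·0.4364 + 0.3·0.2727; P(aggressive) ≈ 0.5224, P(balanced) ≈ 0.2939, P(conservative) ≈ 0.1837
After 'raise': normaliser = 0.8·0.5224 + 0.3·0.2939 + 0.3·0.1837; P(aggressive) ≈ 0.7447, P(balanced) ≈ 0.1571, P(conservative) ≈ 0.0982
After 'fold-or-call': normaliser = 0.2·0.7447 + 0.7·0.1571 + 0.7·0.0982; P(aggressive) ≈ 0.4546, P(balanced) ≈ 0.3356, P(conservative) ≈ 0.2098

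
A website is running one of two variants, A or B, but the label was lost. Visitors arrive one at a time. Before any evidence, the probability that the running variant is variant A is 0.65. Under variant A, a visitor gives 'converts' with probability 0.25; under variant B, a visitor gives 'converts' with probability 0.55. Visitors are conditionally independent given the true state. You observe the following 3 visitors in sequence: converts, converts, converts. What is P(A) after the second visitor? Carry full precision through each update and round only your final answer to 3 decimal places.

0.277

Apply Bayes' rule sequentially, carrying P(A) forward.
After 'converts': P(A) = 0.25·0.6500 / (0.25·0.6500 + 0.55·0.3500) ≈ 0.4577
After 'converts': P(A) = 0.25·0.4577 / (0.25·0.4577 + 0.55·0.5423) ≈ 0.2773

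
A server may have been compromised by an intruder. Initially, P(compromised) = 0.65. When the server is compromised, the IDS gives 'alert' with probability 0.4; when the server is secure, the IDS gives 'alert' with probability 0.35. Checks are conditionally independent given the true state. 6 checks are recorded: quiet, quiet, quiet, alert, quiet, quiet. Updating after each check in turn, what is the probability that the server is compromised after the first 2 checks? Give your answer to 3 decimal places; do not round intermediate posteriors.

After 'quiet': P(compromised) = 0.6·0.6500 / (0.6·0.6500 + 0.65·0.3500) ≈ 0.6316
After 'quiet': P(compromised) = 0.6·0.6316 / (0.6·0.6316 + 0.65·0.3684) ≈ 0.6128

0.613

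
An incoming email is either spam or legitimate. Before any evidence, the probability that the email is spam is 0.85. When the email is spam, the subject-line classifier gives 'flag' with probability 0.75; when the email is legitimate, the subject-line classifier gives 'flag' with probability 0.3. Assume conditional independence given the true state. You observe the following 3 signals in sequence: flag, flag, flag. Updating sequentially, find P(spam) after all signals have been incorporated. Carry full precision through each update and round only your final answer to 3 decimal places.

0.989

After 'flag': P(spam) = 0.75·0.8500 / (0.75·0.8500 + 0.3·0.1500) ≈ 0.9341
After 'flag': P(spam) = 0.75·0.9341 / (0.75·0.9341 + 0.3·0.0659) ≈ 0.9725
After 'flag': P(spam) = 0.75·0.9725 / (0.75·0.9725 + 0.3·0.0275) ≈ 0.9888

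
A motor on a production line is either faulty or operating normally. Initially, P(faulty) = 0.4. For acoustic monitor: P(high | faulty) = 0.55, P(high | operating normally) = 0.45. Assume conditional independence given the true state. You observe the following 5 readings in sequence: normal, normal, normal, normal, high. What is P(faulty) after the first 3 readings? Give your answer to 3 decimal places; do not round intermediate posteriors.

0.267

Apply Bayes' rule sequentially, carrying P(faulty) forward.
After 'normal': P(faulty) = 0.45·0.4000 / (0.45·0.4000 + 0.55·0.6000) ≈ 0.3529
After 'normal': P(faulty) = 0.45·0.3529 / (0.45·0.3529 + 0.55·0.6471) ≈ 0.3086
After 'normal': P(faulty) = 0.45·0.3086 / (0.45·0.3086 + 0.55·0.6914) ≈ 0.2675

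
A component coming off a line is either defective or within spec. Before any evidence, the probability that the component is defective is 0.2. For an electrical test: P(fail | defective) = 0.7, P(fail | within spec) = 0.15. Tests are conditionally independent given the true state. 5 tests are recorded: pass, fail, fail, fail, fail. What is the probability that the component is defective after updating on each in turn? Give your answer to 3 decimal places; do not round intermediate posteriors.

After 'pass': P(defective) = 0.3·0.2000 / (0.3·0.2000 + 0.85·0.8000) ≈ 0.0811
After 'fail': P(defective) = 0.7·0.0811 / (0.7·0.0811 + 0.15·0.9189) ≈ 0.2917
After 'fail': P(defective) = 0.7·0.2917 / (0.7·0.2917 + 0.15·0.7083) ≈ 0.6577
After 'fail': P(defective) = 0.7·0.6577 / (0.7·0.6577 + 0.15·0.3423) ≈ 0.8997
After 'fail': P(defective) = 0.7·0.8997 / (0.7·0.8997 + 0.15·0.1003) ≈ 0.9767

0.977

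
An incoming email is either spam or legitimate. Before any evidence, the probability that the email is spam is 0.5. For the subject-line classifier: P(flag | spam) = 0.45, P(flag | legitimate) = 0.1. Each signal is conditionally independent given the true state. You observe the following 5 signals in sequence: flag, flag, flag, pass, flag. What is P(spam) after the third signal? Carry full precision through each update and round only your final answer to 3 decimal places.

After 'flag': P(spam) = 0.45·0.5000 / (0.45·0.5000 + 0.1·0.5000) ≈ 0.8182
After 'flag': P(spam) = 0.45·0.8182 / (0.45·0.8182 + 0.1·0.1818) ≈ 0.9529
After 'flag': P(spam) = 0.45·0.9529 / (0.45·0.9529 + 0.1·0.0471) ≈ 0.9891

0.989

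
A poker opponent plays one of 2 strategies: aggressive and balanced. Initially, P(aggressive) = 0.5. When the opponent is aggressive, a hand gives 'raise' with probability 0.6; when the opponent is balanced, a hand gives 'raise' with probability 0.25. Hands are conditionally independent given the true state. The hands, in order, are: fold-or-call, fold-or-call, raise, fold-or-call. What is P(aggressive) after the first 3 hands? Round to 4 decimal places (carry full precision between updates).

After 'fold-or-call': P(aggressive) = 0.4·0.5000 / (0.4·0.5000 + 0.75·0.5000) ≈ 0.3478
After 'fold-or-call': P(aggressive) = 0.4·0.3478 / (0.4·0.3478 + 0.75·0.6522) ≈ 0.2215
After 'raise': P(aggressive) = 0.6·0.2215 / (0.6·0.2215 + 0.25·0.7785) ≈ 0.4057

0.4057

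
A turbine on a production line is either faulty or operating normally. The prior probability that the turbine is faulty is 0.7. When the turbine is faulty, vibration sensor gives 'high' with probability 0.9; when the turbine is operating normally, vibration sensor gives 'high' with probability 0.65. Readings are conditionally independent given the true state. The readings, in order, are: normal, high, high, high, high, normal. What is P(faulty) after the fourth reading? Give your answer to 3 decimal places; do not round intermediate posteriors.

0.639

After 'normal': P(faulty) = 0.1·0.7000 / (0.1·0.7000 + 0.35·0.3000) ≈ 0.4000
After 'high': P(faulty) = 0.9·0.4000 / (0.9·0.4000 + 0.65·0.6000) ≈ 0.4800
After 'high': P(faulty) = 0.9·0.4800 / (0.9·0.4800 + 0.65·0.5200) ≈ 0.5610
After 'high': P(faulty) = 0.9·0.5610 / (0.9·0.5610 + 0.65·0.4390) ≈ 0.6389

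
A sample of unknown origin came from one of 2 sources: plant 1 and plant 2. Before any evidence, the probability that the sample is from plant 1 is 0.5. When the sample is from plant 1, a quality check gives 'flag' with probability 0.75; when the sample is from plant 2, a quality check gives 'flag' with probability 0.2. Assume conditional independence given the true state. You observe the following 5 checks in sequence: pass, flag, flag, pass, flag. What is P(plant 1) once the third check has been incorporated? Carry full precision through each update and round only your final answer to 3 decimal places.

Each posterior becomes the prior for the next update.
After 'pass': P(plant 1) = 0.25·0.5000 / (0.25·0.5000 + 0.8·0.5000) ≈ 0.2381
After 'flag': P(plant 1) = 0.75·0.2381 / (0.75·0.2381 + 0.2·0.7619) ≈ 0.5396
After 'flag': P(plant 1) = 0.75·0.5396 / (0.75·0.5396 + 0.2·0.4604) ≈ 0.8146

0.815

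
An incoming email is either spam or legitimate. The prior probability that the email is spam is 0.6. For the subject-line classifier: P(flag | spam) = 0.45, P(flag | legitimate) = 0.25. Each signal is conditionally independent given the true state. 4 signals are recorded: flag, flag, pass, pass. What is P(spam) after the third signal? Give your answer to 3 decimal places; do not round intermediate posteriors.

Apply Bayes' rule sequentially, carrying P(spam) forward.
After 'flag': P(spam) = 0.45·0.6000 / (0.45·0.6000 + 0.25·0.4000) ≈ 0.7297
After 'flag': P(spam) = 0.45·0.7297 / (0.45·0.7297 + 0.25·0.2703) ≈ 0.8294
After 'pass': P(spam) = 0.55·0.8294 / (0.55·0.8294 + 0.75·0.1706) ≈ 0.7809

0.781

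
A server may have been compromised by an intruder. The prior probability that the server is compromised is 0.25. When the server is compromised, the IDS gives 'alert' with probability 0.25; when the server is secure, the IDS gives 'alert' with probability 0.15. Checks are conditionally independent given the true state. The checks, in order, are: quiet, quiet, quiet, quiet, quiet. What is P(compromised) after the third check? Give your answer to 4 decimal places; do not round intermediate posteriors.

Each posterior becomes the prior for the next update.
After 'quiet': P(compromised) = 0.75·0.2500 / (0.75·0.2500 + 0.85·0.7500) ≈ 0.2273
After 'quiet': P(compromised) = 0.75·0.2273 / (0.75·0.2273 + 0.85·0.7727) ≈ 0.2060
After 'quiet': P(compromised) = 0.75·0.2060 / (0.75·0.2060 + 0.85·0.7940) ≈ 0.1863

0.1863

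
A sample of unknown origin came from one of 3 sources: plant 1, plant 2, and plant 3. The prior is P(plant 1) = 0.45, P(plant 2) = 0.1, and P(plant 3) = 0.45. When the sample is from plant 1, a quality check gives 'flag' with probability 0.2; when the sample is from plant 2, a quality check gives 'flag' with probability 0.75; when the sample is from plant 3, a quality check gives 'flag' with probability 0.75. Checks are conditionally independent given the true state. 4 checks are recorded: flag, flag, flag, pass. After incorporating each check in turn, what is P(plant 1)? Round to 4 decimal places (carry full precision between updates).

Apply Bayes' rule sequentially, carrying P(plant 1) forward.
After 'flag': normaliser = 0.2·0.4500 + 0.75·0.1000 + 0.75·0.4500; P(plant 1) ≈ 0.1791, P(plant 2) ≈ 0.1493, P(plant 3) ≈ 0.6716
After 'flag': normaliser = 0.2·0.1791 + 0.75·0.1493 + 0.75·0.6716; P(plant 1) ≈ 0.0550, P(plant 2) ≈ 0.1718, P(plant 3) ≈ 0.7732
After 'flag': normaliser = 0.2·0.0550 + 0.75·0.1718 + 0.75·0.7732; P(plant 1) ≈ 0.0153, P(plant 2) ≈ 0.1790, P(plant 3) ≈ 0.8057
After 'pass': normaliser = 0.8·0.0153 + 0.25·0.1790 + 0.25·0.8057; P(plant 1) ≈ 0.0473, P(plant 2) ≈ 0.1732, P(plant 3) ≈ 0.7795

0.0473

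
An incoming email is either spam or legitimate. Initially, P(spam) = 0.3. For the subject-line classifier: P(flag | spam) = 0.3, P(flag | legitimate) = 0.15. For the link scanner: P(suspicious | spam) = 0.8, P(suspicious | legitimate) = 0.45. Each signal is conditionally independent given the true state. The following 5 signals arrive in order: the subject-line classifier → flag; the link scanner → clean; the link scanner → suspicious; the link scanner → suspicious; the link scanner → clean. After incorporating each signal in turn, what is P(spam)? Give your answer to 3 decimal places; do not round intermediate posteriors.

0.264

Each posterior becomes the prior for the next update.
After the subject-line classifier='flag': P(spam) = 0.3·0.3000 / (0.3·0.3000 + 0.15·0.7000) ≈ 0.4615
After the link scanner='clean': P(spam) = 0.2·0.4615 / (0.2·0.4615 + 0.55·0.5385) ≈ 0.2376
After the link scanner='suspicious': P(spam) = 0.8·0.2376 / (0.8·0.2376 + 0.45·0.7624) ≈ 0.3565
After the link scanner='suspicious': P(spam) = 0.8·0.3565 / (0.8·0.3565 + 0.45·0.6435) ≈ 0.4962
After the link scanner='clean': P(spam) = 0.2·0.4962 / (0.2·0.4962 + 0.55·0.5038) ≈ 0.2637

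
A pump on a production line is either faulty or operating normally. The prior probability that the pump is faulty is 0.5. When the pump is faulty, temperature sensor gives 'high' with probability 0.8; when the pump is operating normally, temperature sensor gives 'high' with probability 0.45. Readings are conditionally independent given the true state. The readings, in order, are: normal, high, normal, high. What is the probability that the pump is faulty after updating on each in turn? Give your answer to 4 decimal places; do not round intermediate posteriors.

Each posterior becomes the prior for the next update.
After 'normal': P(faulty) = 0.2·0.5000 / (0.2·0.5000 + 0.55·0.5000) ≈ 0.2667
After 'high': P(faulty) = 0.8·0.2667 / (0.8·0.2667 + 0.45·0.7333) ≈ 0.3926
After 'normal': P(faulty) = 0.2·0.3926 / (0.2·0.3926 + 0.55·0.6074) ≈ 0.1903
After 'high': P(faulty) = 0.8·0.1903 / (0.8·0.1903 + 0.45·0.8097) ≈ 0.2947

0.2947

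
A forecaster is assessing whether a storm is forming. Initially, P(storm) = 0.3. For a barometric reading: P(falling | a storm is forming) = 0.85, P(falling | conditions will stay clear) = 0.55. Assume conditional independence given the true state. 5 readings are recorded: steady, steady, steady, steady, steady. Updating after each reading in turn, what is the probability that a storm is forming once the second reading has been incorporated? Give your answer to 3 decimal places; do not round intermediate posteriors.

0.045

After 'steady': P(storm) = 0.15·0.3000 / (0.15·0.3000 + 0.45·0.7000) ≈ 0.1250
After 'steady': P(storm) = 0.15·0.1250 / (0.15·0.1250 + 0.45·0.8750) ≈ 0.0455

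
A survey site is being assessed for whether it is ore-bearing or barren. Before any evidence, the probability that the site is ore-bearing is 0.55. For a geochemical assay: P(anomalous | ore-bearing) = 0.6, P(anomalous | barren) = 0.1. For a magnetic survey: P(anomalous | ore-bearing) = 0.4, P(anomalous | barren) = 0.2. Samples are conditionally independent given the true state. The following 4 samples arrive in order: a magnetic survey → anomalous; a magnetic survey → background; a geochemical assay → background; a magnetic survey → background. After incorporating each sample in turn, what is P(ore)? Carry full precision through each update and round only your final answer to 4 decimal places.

After a magnetic survey='anomalous': P(ore) = 0.4·0.5500 / (0.4·0.5500 + 0.2·0.4500) ≈ 0.7097
After a magnetic survey='background': P(ore) = 0.6·0.7097 / (0.6·0.7097 + 0.8·0.2903) ≈ 0.6471
After a geochemical assay='background': P(ore) = 0.4·0.6471 / (0.4·0.6471 + 0.9·0.3529) ≈ 0.4490
After a magnetic survey='background': P(ore) = 0.6·0.4490 / (0.6·0.4490 + 0.8·0.5510) ≈ 0.3793

0.3793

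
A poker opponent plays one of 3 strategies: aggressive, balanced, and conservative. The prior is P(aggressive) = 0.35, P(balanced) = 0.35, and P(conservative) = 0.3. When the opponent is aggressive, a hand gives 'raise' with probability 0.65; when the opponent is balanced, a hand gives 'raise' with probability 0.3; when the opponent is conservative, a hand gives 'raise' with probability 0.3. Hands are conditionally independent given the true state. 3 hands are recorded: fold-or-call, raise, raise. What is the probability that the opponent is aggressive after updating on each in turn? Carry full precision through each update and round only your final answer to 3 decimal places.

0.558

After 'fold-or-call': normaliser = 0.35·0.3500 + 0.7·0.3500 + 0.7·0.3000; P(aggressive) ≈ 0.2121, P(balanced) ≈ 0.4242, P(conservative) ≈ 0.3636
After 'raise': normaliser = 0.65·0.2121 + 0.3·0.4242 + 0.3·0.3636; P(aggressive) ≈ 0.3684, P(balanced) ≈ 0.3401, P(conservative) ≈ 0.2915
After 'raise': normaliser = 0.65·0.3684 + 0.3·0.3401 + 0.3·0.2915; P(aggressive) ≈ 0.5583, P(balanced) ≈ 0.2378, P(conservative) ≈ 0.2039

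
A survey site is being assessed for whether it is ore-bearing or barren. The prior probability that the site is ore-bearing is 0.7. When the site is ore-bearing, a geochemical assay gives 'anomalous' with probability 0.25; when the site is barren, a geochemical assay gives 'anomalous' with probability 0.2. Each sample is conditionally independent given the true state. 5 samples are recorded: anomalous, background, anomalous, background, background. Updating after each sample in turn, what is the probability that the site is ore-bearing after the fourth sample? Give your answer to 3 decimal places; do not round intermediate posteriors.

After 'anomalous': P(ore) = 0.25·0.7000 / (0.25·0.7000 + 0.2·0.3000) ≈ 0.7447
After 'background': P(ore) = 0.75·0.7447 / (0.75·0.7447 + 0.8·0.2553) ≈ 0.7322
After 'anomalous': P(ore) = 0.25·0.7322 / (0.25·0.7322 + 0.2·0.2678) ≈ 0.7737
After 'background': P(ore) = 0.75·0.7737 / (0.75·0.7737 + 0.8·0.2263) ≈ 0.7622

0.762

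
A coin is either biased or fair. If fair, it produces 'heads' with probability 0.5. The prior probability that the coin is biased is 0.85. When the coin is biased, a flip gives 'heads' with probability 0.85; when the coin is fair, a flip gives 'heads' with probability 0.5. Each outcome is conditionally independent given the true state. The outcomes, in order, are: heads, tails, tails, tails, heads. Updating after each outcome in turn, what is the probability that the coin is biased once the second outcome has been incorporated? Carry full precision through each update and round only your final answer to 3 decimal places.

0.743

After 'heads': P(biased) = 0.85·0.8500 / (0.85·0.8500 + 0.5·0.1500) ≈ 0.9060
After 'tails': P(biased) = 0.15·0.9060 / (0.15·0.9060 + 0.5·0.0940) ≈ 0.7429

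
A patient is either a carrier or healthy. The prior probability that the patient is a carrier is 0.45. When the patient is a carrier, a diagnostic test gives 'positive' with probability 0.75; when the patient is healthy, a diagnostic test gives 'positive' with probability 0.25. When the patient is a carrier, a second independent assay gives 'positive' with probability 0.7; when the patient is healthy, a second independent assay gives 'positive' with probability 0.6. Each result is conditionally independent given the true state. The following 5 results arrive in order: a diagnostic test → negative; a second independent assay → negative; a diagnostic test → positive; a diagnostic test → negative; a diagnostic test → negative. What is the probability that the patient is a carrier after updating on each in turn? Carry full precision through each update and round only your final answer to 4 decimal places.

After a diagnostic test='negative': P(carrier) = 0.25·0.4500 / (0.25·0.4500 + 0.75·0.5500) ≈ 0.2143
After a second independent assay='negative': P(carrier) = 0.3·0.2143 / (0.3·0.2143 + 0.4·0.7857) ≈ 0.1698
After a diagnostic test='positive': P(carrier) = 0.75·0.1698 / (0.75·0.1698 + 0.25·0.8302) ≈ 0.3803
After a diagnostic test='negative': P(carrier) = 0.25·0.3803 / (0.25·0.3803 + 0.75·0.6197) ≈ 0.1698
After a diagnostic test='negative': P(carrier) = 0.25·0.1698 / (0.25·0.1698 + 0.75·0.8302) ≈ 0.0638

0.0638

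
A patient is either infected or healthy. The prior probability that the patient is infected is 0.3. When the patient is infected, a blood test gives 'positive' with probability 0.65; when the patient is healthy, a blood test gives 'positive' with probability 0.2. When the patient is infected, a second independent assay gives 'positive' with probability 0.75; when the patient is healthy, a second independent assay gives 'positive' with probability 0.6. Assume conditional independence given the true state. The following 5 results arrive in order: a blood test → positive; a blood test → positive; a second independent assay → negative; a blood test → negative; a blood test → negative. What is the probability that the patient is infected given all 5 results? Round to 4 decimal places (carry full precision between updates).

After a blood test='positive': P(infected) = 0.65·0.3000 / (0.65·0.3000 + 0.2·0.7000) ≈ 0.5821
After a blood test='positive': P(infected) = 0.65·0.5821 / (0.65·0.5821 + 0.2·0.4179) ≈ 0.8191
After a second independent assay='negative': P(infected) = 0.25·0.8191 / (0.25·0.8191 + 0.4·0.1809) ≈ 0.7389
After a blood test='negative': P(infected) = 0.35·0.7389 / (0.35·0.7389 + 0.8·0.2611) ≈ 0.5531
After a blood test='negative': P(infected) = 0.35·0.5531 / (0.35·0.5531 + 0.8·0.4469) ≈ 0.3513

0.3513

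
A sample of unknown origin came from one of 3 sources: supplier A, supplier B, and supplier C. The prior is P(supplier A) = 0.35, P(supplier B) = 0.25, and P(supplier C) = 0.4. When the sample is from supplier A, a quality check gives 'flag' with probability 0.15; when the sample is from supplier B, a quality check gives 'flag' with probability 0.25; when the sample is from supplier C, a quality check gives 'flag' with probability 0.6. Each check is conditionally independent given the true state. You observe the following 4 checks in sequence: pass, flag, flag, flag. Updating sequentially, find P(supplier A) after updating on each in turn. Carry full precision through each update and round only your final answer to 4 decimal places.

0.0261

Apply Bayes' rule sequentially, carrying P(supplier A) forward.
After 'pass': normaliser = 0.85·0.3500 + 0.75·0.2500 + 0.4·0.4000; P(supplier A) ≈ 0.4612, P(supplier B) ≈ 0.2907, P(supplier C) ≈ 0.2481
After 'flag': normaliser = 0.15·0.4612 + 0.25·0.2907 + 0.6·0.2481; P(supplier A) ≈ 0.2380, P(supplier B) ≈ 0.2500, P(supplier C) ≈ 0.5120
After 'flag': normaliser = 0.15·0.2380 + 0.25·0.2500 + 0.6·0.5120; P(supplier A) ≈ 0.0881, P(supplier B) ≈ 0.1542, P(supplier C) ≈ 0.7578
After 'flag': normaliser = 0.15·0.0881 + 0.25·0.1542 + 0.6·0.7578; P(supplier A) ≈ 0.0261, P(supplier B) ≈ 0.0761, P(supplier C) ≈ 0.8978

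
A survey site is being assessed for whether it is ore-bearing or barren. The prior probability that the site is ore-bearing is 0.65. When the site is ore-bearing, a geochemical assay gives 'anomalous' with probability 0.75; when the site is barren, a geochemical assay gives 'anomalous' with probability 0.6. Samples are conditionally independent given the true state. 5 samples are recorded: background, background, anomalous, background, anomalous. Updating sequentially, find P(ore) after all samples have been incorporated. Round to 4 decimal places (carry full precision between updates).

0.4147

Each posterior becomes the prior for the next update.
After 'background': P(ore) = 0.25·0.6500 / (0.25·0.6500 + 0.4·0.3500) ≈ 0.5372
After 'background': P(ore) = 0.25·0.5372 / (0.25·0.5372 + 0.4·0.4628) ≈ 0.4204
After 'anomalous': P(ore) = 0.75·0.4204 / (0.75·0.4204 + 0.6·0.5796) ≈ 0.4756
After 'background': P(ore) = 0.25·0.4756 / (0.25·0.4756 + 0.4·0.5244) ≈ 0.3617
After 'anomalous': P(ore) = 0.75·0.3617 / (0.75·0.3617 + 0.6·0.6383) ≈ 0.4147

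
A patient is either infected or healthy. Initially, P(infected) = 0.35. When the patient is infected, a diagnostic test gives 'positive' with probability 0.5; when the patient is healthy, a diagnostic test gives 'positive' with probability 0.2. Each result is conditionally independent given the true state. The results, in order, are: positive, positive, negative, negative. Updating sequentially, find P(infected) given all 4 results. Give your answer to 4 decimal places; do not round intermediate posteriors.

0.5680

Apply Bayes' rule sequentially, carrying P(infected) forward.
After 'positive': P(infected) = 0.5·0.3500 / (0.5·0.3500 + 0.2·0.6500) ≈ 0.5738
After 'positive': P(infected) = 0.5·0.5738 / (0.5·0.5738 + 0.2·0.4262) ≈ 0.7709
After 'negative': P(infected) = 0.5·0.7709 / (0.5·0.7709 + 0.8·0.2291) ≈ 0.6778
After 'negative': P(infected) = 0.5·0.6778 / (0.5·0.6778 + 0.8·0.3222) ≈ 0.5680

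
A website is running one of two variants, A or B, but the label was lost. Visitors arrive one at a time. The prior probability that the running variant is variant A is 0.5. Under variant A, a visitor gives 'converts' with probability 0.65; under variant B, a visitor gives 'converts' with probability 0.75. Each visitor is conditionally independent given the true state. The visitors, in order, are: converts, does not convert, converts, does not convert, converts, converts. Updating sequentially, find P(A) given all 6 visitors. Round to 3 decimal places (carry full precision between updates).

After 'converts': P(A) = 0.65·0.5000 / (0.65·0.5000 + 0.75·0.5000) ≈ 0.4643
After 'does not convert': P(A) = 0.35·0.4643 / (0.35·0.4643 + 0.25·0.5357) ≈ 0.5482
After 'converts': P(A) = 0.65·0.5482 / (0.65·0.5482 + 0.75·0.4518) ≈ 0.5126
After 'does not convert': P(A) = 0.35·0.5126 / (0.35·0.5126 + 0.25·0.4874) ≈ 0.5955
After 'converts': P(A) = 0.65·0.5955 / (0.65·0.5955 + 0.75·0.4045) ≈ 0.5606
After 'converts': P(A) = 0.65·0.5606 / (0.65·0.5606 + 0.75·0.4394) ≈ 0.5251

0.525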